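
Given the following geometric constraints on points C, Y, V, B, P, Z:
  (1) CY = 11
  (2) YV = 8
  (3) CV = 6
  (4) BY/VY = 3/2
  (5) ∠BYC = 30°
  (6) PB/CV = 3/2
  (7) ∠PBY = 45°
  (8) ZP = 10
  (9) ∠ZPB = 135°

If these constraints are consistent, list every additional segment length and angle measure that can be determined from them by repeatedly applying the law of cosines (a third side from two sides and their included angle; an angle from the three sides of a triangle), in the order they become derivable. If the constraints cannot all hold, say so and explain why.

The constraints are consistent. Derivable facts, in order:
After 1 step:
- BZ ≈ 17.56
- CB ≈ 6.03
- YP ≈ 8.5
- ∠CVY = 102.64°
- ∠CYV = 32.16°
- ∠VCY = 45.21°
After 2 steps:
- ∠BCY = 84.22°
- ∠BPY = 86.53°
- ∠BYP = 48.47°
- ∠BZP = 21.25°
- ∠CBY = 65.78°
- ∠PBZ = 23.75°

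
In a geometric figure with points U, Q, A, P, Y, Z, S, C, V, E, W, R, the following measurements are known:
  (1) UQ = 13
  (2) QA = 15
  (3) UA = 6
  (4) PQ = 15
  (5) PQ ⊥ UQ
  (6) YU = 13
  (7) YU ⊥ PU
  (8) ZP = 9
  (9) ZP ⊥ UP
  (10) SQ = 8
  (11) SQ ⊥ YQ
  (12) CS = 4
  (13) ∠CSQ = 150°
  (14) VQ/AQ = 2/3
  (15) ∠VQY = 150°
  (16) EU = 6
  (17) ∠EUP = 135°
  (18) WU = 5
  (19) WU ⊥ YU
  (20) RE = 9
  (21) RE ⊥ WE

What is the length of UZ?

Step 1: By the law of cosines on triangle UQP: UP² = 13² + 15² − 2·13·15·cos(90°) = 394, so UP ≈ 19.85.
Step 2: By the law of cosines on triangle UPZ: UZ² = 19.85² + 9² − 2·19.85·9·cos(90°) = 475, so UZ = 5·√19.

Therefore, the length of UZ = 5·√19.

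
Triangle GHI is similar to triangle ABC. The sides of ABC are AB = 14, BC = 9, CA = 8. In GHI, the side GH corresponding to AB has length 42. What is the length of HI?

k = 42/14 = 3. HI = 3 * 9 = 27.

27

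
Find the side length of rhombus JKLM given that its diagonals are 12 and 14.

Half-diagonals are 6 and 7. side = sqrt(6^2 + 7^2) = sqrt(85)

sqrt(85)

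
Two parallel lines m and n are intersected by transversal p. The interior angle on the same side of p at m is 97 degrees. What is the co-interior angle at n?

Co-interior angles sum to 180: 180 - 97 = 83 degrees.

83 degrees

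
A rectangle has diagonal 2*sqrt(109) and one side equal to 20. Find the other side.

b = sqrt(d^2 - a^2) = sqrt(436 - 400) = sqrt(36) = 6

6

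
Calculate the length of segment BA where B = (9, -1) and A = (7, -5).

d = sqrt((-2)^2 + (-4)^2) = sqrt(20) = 2*sqrt(5)

2*sqrt(5)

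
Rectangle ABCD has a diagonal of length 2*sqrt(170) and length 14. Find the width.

The diagonal of a rectangle forms a right triangle with the two sides.
Rearranging the Pythagorean theorem: missing side = sqrt(d^2 - known^2).
= sqrt(680 - 196) = sqrt(484) = 22.

22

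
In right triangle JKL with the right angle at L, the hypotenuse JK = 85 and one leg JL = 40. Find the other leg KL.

Rearranging the Pythagorean theorem to solve for the unknown leg:
leg^2 = hypotenuse^2 - known_leg^2 = 7225 - 1600 = 5625
leg = sqrt(5625) = 75.

75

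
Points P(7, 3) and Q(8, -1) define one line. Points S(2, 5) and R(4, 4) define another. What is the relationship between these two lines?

Slope of line 1: m1 = (-1 - 3)/(8 - 7) = -4/1 = -4
Slope of line 2: m2 = (4 - 5)/(4 - 2) = -1/2 = -1/2
m1 != m2 (-4 != -1/2), so not parallel.
m1 * m2 = (-4) * (-1/2) = 2 != -1, so not perpendicular.
The lines are neither parallel nor perpendicular.

Neither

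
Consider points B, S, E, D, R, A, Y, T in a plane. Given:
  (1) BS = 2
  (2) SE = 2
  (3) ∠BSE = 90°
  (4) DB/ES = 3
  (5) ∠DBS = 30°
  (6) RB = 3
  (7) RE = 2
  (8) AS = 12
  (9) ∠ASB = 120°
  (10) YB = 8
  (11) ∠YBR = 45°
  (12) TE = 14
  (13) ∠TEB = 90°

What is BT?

Step 1: By the law of cosines on triangle BSE: BE² = 2² + 2² − 2·2·2·cos(90°) = 8, so BE = 2·√2.
Step 2: By the law of cosines on triangle BET: BT² = (2·√2)² + 14² − 2·2·√2·14·cos(90°) = 204, so BT = 2·√51.

Therefore, the length of BT = 2·√51.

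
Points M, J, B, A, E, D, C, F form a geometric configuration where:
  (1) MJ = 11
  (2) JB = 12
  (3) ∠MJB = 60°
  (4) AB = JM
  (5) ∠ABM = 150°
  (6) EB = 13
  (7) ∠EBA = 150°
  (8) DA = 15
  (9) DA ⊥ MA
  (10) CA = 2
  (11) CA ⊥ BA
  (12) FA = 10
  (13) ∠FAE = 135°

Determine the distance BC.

From the given relations: AB = JM = 11.
Step 1: By the law of cosines on triangle BAC: BC² = 11² + 2² − 2·11·2·cos(90°) = 125, so BC = 5·√5.

Therefore, the length of BC = 5·√5.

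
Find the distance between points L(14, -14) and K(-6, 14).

The horizontal distance is |-6 - 14| = 20 and the vertical distance is |14 - -14| = 28.
By the Pythagorean theorem, d = sqrt(20^2 + 28^2) = sqrt(1184) = 4*sqrt(74).

4*sqrt(74)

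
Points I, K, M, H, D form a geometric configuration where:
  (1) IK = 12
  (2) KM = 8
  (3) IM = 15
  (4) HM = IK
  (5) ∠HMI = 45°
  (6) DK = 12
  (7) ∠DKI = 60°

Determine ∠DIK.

Step 1: By the law of cosines on triangle IKD: ID² = 12² + 12² − 2·12·12·cos(60°) = 144, so ID = 12.
Step 2: By the inverse law of cosines on triangle DIK: cos(∠DIK) = (12² + 12² − 12²) / (2·12·12) = 144/288 = 0.5, so ∠DIK = 60°.

Therefore, the measure of angle ∠DIK = 60°.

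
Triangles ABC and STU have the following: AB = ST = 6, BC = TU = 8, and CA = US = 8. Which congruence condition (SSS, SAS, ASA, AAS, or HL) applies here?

Consider the given information: AB = ST = 6, BC = TU = 8, and CA = US = 8
This is not AAS or HL: AAS requires two angles and a non-included side. HL only applies to right triangles with matching hypotenuse and leg.
The correct criterion is SSS. All three pairs of corresponding sides are equal (Side-Side-Side).

SSS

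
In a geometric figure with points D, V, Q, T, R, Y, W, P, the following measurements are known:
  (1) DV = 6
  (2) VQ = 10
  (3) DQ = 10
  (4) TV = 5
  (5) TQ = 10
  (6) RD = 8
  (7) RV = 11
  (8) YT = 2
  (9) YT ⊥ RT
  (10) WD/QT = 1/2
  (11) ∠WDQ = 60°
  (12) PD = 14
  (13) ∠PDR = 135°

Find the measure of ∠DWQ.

From the given relations: WD = 1/2·QT = 1/2·10 = 5.
Step 1: By the law of cosines on triangle WDQ: WQ² = 5² + 10² − 2·5·10·cos(60°) = 75, so WQ = 5·√3.
Step 2: By the inverse law of cosines on triangle DWQ: cos(∠DWQ) = (5² + (5·√3)² − 10²) / (2·5·5·√3) = 0/86.6 = 0, so ∠DWQ = 90°.

Therefore, the measure of angle ∠DWQ = 90°.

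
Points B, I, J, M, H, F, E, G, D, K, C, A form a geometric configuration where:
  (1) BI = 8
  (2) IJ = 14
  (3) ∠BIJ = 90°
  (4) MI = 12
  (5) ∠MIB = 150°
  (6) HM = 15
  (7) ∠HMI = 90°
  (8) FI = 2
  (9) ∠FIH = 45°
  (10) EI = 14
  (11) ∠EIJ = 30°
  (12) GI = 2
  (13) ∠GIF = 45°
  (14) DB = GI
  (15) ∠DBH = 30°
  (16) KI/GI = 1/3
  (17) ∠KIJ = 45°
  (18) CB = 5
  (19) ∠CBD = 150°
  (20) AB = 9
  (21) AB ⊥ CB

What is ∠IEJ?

Step 1: By the law of cosines on triangle EIJ: EJ² = 14² + 14² − 2·14·14·cos(30°) = 52.52, so EJ ≈ 7.25.
Step 2: By the inverse law of cosines on triangle IEJ: cos(∠IEJ) = (14² + 7.25² − 14²) / (2·14·7.25) = 52.52/202.91 = 0.2588, so ∠IEJ = 75°.

Therefore, the measure of angle ∠IEJ = 75°.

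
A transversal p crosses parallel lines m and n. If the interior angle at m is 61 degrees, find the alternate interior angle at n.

Alternate interior angles lie on opposite sides of the transversal, between the parallel lines.
By the alternate interior angle theorem, they are equal: 61 degrees.

61 degrees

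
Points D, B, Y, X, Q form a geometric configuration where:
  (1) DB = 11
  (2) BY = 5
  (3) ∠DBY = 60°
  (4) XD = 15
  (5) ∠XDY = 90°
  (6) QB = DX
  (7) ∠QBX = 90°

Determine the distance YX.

Step 1: By the law of cosines on triangle DBY: DY² = 11² + 5² − 2·11·5·cos(60°) = 91, so DY = √91.
Step 2: By the law of cosines on triangle YDX: YX² = √91² + 15² − 2·√91·15·cos(90°) = 316, so YX = 2·√79.

Therefore, the length of YX = 2·√79.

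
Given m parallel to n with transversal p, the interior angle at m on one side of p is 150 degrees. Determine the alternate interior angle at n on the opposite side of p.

Alternate interior angles are equal: 150 degrees.

150 degrees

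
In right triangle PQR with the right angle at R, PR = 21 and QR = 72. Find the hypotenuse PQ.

In a right triangle, the square of the hypotenuse equals the sum of the squares of the two legs.
The legs are 21 and 72, so the hypotenuse = sqrt(441 + 5184) = sqrt(5625) = 75.

75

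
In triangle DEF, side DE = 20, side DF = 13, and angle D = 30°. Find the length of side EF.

By the law of cosines: EF^2 = DE^2 + DF^2 - 2*DE*DF*cos(D)
EF^2 = 20^2 + 13^2 - 2*20*13*cos(30°)
EF^2 = 400 + 169 - 520*(sqrt(3)/2)
EF^2 = 569 - 260*sqrt(3)
EF = sqrt(569 - 260*sqrt(3))

sqrt(569 - 260*sqrt(3))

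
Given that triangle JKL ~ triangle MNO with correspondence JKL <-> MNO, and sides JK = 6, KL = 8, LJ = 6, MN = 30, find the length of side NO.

k = 30/6 = 5. NO = 5 * 8 = 40.

40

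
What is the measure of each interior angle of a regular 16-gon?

Each interior angle of a regular n-gon is (n - 2) * 180 / n.
For n = 16: (16 - 2) * 180 / 16 = 2520/16 = 315/2 degrees.

315/2 degrees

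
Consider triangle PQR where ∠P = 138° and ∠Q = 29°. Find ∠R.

angle R = 180 - 138 - 29 = 13 degrees.

13 degrees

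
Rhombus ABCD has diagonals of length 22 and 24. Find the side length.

In a rhombus, the diagonals bisect each other perpendicularly, creating four congruent right triangles.
Each triangle has legs 11 (half of 22) and 12 (half of 24).
The hypotenuse of each right triangle is a side of the rhombus:
side = sqrt(11^2 + 12^2) = sqrt(265)

sqrt(265)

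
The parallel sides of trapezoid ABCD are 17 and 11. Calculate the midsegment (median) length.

The midsegment (median) of a trapezoid connects the midpoints of the non-parallel sides.
Its length is the average of the two bases: (17 + 11) / 2 = 14.

14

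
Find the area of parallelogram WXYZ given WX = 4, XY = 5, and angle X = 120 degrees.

Area = a * b * sin(theta)
Area = 4 * 5 * sin(120 degrees)
Area = 20 * sqrt(3)/2
Area = 10*sqrt(3)

10*sqrt(3)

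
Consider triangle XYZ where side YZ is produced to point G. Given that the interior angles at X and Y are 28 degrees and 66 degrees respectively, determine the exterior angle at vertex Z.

The interior angle at Z is 180 - 28 - 66 = 86 degrees.
The exterior angle and interior angle at Z are supplementary:
Exterior angle = 180 - 86 = 94 degrees.

94 degrees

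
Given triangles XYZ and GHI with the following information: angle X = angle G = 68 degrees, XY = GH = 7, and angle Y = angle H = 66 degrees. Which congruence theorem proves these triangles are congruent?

The given information provides:
angle X = angle G = 68 degrees, XY = GH = 7, and angle Y = angle H = 66 degrees
This matches the ASA congruence theorem.
Two pairs of corresponding angles and the included side are equal (Angle-Side-Angle).

ASA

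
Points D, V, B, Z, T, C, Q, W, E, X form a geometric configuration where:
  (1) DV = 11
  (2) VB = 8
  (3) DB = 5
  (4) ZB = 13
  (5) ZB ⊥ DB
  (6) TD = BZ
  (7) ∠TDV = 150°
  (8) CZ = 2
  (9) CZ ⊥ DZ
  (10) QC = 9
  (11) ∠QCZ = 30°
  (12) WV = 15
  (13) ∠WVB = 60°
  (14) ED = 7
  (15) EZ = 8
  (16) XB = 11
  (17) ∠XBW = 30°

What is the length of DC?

Step 1: By the law of cosines on triangle ZBD: ZD² = 13² + 5² − 2·13·5·cos(90°) = 194, so ZD = √194.
Step 2: By the law of cosines on triangle DZC: DC² = √194² + 2² − 2·√194·2·cos(90°) = 198, so DC = 3·√22.

Therefore, the length of DC = 3·√22.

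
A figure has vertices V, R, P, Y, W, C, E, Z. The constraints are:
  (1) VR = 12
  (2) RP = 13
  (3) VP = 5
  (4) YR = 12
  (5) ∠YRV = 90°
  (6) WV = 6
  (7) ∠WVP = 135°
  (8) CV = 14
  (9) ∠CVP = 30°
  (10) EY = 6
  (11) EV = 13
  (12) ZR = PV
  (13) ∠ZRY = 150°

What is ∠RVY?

Step 1: By the law of cosines on triangle VRY: VY² = 12² + 12² − 2·12·12·cos(90°) = 288, so VY = 12·√2.
Step 2: By the inverse law of cosines on triangle RVY: cos(∠RVY) = (12² + (12·√2)² − 12²) / (2·12·12·√2) = 288/407.29 = 0.7071, so ∠RVY = 45°.

Therefore, the measure of angle ∠RVY = 45°.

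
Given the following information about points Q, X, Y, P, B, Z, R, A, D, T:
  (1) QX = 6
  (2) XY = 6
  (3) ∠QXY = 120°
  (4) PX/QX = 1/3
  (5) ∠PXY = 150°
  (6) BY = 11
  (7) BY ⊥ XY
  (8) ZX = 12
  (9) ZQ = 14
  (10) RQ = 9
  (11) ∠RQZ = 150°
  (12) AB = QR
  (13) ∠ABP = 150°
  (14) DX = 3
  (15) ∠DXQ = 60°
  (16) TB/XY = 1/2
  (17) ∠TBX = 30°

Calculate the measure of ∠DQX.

Step 1: By the law of cosines on triangle QXD: QD² = 6² + 3² − 2·6·3·cos(60°) = 27, so QD = 3·√3.
Step 2: By the inverse law of cosines on triangle DQX: cos(∠DQX) = ((3·√3)² + 6² − 3²) / (2·3·√3·6) = 54/62.35 = 0.866, so ∠DQX = 30°.

Therefore, the measure of angle ∠DQX = 30°.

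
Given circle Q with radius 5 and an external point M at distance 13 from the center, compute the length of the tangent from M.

tangent = √(d² - r²) = √(13² - 5²) = √(169 - 25) = √144 = 12

12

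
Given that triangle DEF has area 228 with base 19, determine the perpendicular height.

Area = (1/2) * base * height
height = 2 * Area / base
height = 2 * 228 / 19
height = 456 / 19
height = 24

24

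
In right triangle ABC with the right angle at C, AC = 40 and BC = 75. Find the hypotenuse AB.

By the Pythagorean theorem: AB^2 = AC^2 + BC^2
AB^2 = 40^2 + 75^2 = 1600 + 5625 = 7225
AB = sqrt(7225) = 85

85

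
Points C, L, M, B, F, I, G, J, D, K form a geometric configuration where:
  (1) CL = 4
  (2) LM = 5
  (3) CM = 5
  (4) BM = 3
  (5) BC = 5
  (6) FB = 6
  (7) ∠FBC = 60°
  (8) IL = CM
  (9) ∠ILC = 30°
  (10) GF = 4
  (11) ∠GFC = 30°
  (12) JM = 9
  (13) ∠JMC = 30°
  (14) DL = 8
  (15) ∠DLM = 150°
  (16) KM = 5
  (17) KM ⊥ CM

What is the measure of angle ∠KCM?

Step 1: By the law of cosines on triangle CMK: CK² = 5² + 5² − 2·5·5·cos(90°) = 50, so CK = 5·√2.
Step 2: By the inverse law of cosines on triangle KCM: cos(∠KCM) = ((5·√2)² + 5² − 5²) / (2·5·√2·5) = 50/70.71 = 0.7071, so ∠KCM = 45°.

Therefore, the measure of angle ∠KCM = 45°.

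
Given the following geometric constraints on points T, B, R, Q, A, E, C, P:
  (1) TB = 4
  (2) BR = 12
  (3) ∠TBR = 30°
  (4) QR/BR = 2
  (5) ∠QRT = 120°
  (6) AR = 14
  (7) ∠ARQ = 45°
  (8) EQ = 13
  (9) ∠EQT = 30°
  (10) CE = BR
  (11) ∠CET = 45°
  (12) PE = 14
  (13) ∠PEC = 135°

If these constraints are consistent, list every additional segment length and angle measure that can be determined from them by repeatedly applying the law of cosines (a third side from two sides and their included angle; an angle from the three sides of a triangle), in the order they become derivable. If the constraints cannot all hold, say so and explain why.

The constraints are consistent. Derivable facts, in order:
After 1 step:
- CP ≈ 24.03
- QA ≈ 17.23
- TR ≈ 8.77
After 2 steps:
- TQ ≈ 29.38
- ∠AQR = 35.07°
- ∠BRT = 13.19°
- ∠BTR = 136.81°
- ∠CPE = 20.68°
- ∠ECP = 24.32°
- ∠QAR = 99.93°
After 3 steps:
- TE ≈ 19.25
- ∠QTR = 45.02°
- ∠RQT = 14.98°
After 4 steps:
- TC ≈ 13.71
- ∠ETQ = 19.73°
- ∠QET = 130.27°
After 5 steps:
- ∠CTE = 38.24°
- ∠ECT = 96.76°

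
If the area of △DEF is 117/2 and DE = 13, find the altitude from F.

height = 2 * 117/2 / 13 = 9

9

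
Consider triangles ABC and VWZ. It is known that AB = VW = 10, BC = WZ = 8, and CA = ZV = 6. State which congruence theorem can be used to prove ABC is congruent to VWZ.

The given information provides:
AB = VW = 10, BC = WZ = 8, and CA = ZV = 6
This matches the SSS congruence theorem.
All three pairs of corresponding sides are equal (Side-Side-Side).

SSS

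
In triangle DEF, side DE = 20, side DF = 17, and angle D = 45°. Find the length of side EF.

Law of cosines: EF^2 = 20^2 + 17^2 - 2(20)(17)cos(45°) = 689 - 340*sqrt(2), so EF = sqrt(689 - 340*sqrt(2)).

sqrt(689 - 340*sqrt(2))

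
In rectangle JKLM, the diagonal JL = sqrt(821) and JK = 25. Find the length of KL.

b = sqrt(d^2 - a^2) = sqrt(821 - 625) = sqrt(196) = 14

14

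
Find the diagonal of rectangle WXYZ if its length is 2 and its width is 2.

Using the Pythagorean theorem:
d² = 2² + 2² = 4 + 4 = 8
d = sqrt(8) = 2*sqrt(2)

2*sqrt(2)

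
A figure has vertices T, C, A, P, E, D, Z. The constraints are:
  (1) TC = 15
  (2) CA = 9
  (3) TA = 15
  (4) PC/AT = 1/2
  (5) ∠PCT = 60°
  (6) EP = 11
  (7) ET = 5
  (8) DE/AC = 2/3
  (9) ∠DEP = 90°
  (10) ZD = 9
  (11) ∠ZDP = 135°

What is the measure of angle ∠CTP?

From the given relations: PC = 1/2·AT = 1/2·15 ≈ 7.5.
Step 1: By the law of cosines on triangle TCP: TP² = 15² + 7.5² − 2·15·7.5·cos(60°) = 168.75, so TP ≈ 12.99.
Step 2: By the inverse law of cosines on triangle CTP: cos(∠CTP) = (15² + 12.99² − 7.5²) / (2·15·12.99) = 337.5/389.71 = 0.866, so ∠CTP = 30°.

Therefore, the measure of angle ∠CTP = 30°.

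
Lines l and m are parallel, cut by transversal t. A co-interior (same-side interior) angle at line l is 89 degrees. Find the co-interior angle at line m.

Co-interior angles (same-side interior) formed by parallel lines and a transversal are supplementary (sum to 180 degrees).
The given angle is 89 degrees.
The co-interior angle = 180 - 89 = 91 degrees.

91 degrees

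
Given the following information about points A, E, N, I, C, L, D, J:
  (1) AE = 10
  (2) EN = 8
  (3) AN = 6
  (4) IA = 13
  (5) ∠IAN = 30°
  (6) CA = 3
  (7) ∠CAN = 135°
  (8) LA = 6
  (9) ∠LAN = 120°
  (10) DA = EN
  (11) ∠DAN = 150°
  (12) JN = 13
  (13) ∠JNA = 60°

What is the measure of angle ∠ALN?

Step 1: By the law of cosines on triangle LAN: LN² = 6² + 6² − 2·6·6·cos(120°) = 108, so LN = 6·√3.
Step 2: By the inverse law of cosines on triangle ALN: cos(∠ALN) = (6² + (6·√3)² − 6²) / (2·6·6·√3) = 108/124.71 = 0.866, so ∠ALN = 30°.

Therefore, the measure of angle ∠ALN = 30°.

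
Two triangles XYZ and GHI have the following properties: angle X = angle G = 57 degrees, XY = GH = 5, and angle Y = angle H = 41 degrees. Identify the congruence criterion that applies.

Consider the given information: angle X = angle G = 57 degrees, XY = GH = 5, and angle Y = angle H = 41 degrees
This is not SSS or AAS: SSS requires all three pairs of sides, but we don't have that. AAS requires two angles and a non-included side.
The correct criterion is ASA. Two pairs of corresponding angles and the included side are equal (Angle-Side-Angle).

ASA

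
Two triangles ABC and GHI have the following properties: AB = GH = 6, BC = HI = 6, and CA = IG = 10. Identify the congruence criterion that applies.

The given information matches SSS: All three pairs of corresponding sides are equal (Side-Side-Side).

SSS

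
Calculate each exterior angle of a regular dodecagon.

Each exterior angle of a regular n-gon is 360 / n.
For n = 12: 360 / 12 = 30 degrees.

30 degrees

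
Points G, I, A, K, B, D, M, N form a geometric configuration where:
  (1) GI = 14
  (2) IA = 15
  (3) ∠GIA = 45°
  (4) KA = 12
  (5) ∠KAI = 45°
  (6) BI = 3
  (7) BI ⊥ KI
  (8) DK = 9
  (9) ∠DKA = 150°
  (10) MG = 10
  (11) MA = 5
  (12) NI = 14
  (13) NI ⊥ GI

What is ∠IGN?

Step 1: By the law of cosines on triangle GIN: GN² = 14² + 14² − 2·14·14·cos(90°) = 392, so GN = 14·√2.
Step 2: By the inverse law of cosines on triangle IGN: cos(∠IGN) = (14² + (14·√2)² − 14²) / (2·14·14·√2) = 392/554.37 = 0.7071, so ∠IGN = 45°.

Therefore, the measure of angle ∠IGN = 45°.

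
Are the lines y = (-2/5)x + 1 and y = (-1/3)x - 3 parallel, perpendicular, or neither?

Slope of line 1: m1 = -2/5
Slope of line 2: m2 = -1/3
m1 != m2 and m1*m2 = 2/15 != -1. Neither.

Neither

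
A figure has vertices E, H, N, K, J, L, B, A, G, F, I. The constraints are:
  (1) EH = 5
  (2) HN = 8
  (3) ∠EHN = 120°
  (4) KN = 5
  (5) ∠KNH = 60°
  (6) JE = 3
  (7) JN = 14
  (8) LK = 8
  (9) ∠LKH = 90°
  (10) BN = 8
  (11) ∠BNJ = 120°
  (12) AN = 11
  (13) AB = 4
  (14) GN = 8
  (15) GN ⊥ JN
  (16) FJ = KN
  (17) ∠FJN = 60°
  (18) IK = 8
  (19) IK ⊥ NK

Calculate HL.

Step 1: By the law of cosines on triangle HNK: HK² = 8² + 5² − 2·8·5·cos(60°) = 49, so HK = 7.
Step 2: By the law of cosines on triangle HKL: HL² = 7² + 8² − 2·7·8·cos(90°) = 113, so HL = √113.

Therefore, the length of HL = √113.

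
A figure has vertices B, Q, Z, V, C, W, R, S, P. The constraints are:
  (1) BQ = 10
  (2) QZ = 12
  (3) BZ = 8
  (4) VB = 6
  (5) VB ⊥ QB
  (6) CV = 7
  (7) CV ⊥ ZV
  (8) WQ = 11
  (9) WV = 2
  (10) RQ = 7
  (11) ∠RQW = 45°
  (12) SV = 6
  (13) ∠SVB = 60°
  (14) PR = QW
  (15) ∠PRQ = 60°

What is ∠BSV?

Step 1: By the law of cosines on triangle SVB: SB² = 6² + 6² − 2·6·6·cos(60°) = 36, so SB = 6.
Step 2: By the inverse law of cosines on triangle BSV: cos(∠BSV) = (6² + 6² − 6²) / (2·6·6) = 36/72 = 0.5, so ∠BSV = 60°.

Therefore, the measure of angle ∠BSV = 60°.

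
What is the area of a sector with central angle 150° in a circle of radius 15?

The full circle has area πr² = π(15)² = 225*pi.
The sector covers 150° out of 360°, a fraction of 5/12.
Sector area = 225*pi × 5/12 = 375*pi/4.

375*pi/4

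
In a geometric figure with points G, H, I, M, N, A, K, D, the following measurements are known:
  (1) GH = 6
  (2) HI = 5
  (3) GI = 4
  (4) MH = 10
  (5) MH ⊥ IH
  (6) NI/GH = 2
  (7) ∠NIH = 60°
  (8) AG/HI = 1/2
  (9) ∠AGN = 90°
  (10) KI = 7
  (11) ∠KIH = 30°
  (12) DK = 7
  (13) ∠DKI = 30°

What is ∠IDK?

Step 1: By the law of cosines on triangle DKI: DI² = 7² + 7² − 2·7·7·cos(30°) = 13.13, so DI ≈ 3.62.
Step 2: By the inverse law of cosines on triangle IDK: cos(∠IDK) = (3.62² + 7² − 7²) / (2·3.62·7) = 13.13/50.73 = 0.2588, so ∠IDK = 75°.

Therefore, the measure of angle ∠IDK = 75°.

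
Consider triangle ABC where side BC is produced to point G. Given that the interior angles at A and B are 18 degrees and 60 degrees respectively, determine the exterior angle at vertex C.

By the exterior angle theorem, an exterior angle of a triangle equals the sum of the two remote interior angles.
Exterior angle = angle A + angle B
Exterior angle = 18 + 60 = 78 degrees

78 degrees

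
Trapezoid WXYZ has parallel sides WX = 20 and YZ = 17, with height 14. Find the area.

Area = (20 + 17) * 14 / 2 = 518 / 2 = 259

259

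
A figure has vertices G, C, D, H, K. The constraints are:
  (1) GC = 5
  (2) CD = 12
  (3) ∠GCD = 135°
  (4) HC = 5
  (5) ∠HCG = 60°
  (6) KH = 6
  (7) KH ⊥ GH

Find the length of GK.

Step 1: By the law of cosines on triangle GCH: GH² = 5² + 5² − 2·5·5·cos(60°) = 25, so GH = 5.
Step 2: By the law of cosines on triangle GHK: GK² = 5² + 6² − 2·5·6·cos(90°) = 61, so GK = √61.

Therefore, the length of GK = √61.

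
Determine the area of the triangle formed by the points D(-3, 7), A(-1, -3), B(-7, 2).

Using the Shoelace formula for a triangle:
Area = (1/2)|x0(y1 - y2) + x1(y2 - y0) + x2(y0 - y1)|
Area = (1/2)|-3(-3 - 2) + -1(2 - 7) + -7(7 - -3)|
Area = (1/2)|15 + 5 + -70|
Area = (1/2)|-50|
Area = (1/2)(50)
Area = 25

25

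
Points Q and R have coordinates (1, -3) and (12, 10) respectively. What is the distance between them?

d = sqrt((12 - 1)^2 + (10 - -3)^2)
d = sqrt(11^2 + 13^2)
d = sqrt(121 + 169)
d = sqrt(290)

sqrt(290)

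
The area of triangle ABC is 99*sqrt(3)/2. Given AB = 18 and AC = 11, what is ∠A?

sin(C) = 2 * 99*sqrt(3)/2 / (18 * 11) = sqrt(3)/2, so C = arcsin(sqrt(3)/2) = 60°.
Since sin(180° - C) = sin(C), the obtuse angle 120° gives the same area, so C = 60° or C = 120°.

60° or 120°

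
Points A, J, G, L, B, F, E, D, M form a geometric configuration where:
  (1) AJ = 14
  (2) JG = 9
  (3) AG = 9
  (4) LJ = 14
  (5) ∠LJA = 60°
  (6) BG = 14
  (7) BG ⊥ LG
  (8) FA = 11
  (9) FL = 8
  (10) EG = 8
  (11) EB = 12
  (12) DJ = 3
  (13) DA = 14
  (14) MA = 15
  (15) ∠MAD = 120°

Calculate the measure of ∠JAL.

Step 1: By the law of cosines on triangle AJL: AL² = 14² + 14² − 2·14·14·cos(60°) = 196, so AL = 14.
Step 2: By the inverse law of cosines on triangle JAL: cos(∠JAL) = (14² + 14² − 14²) / (2·14·14) = 196/392 = 0.5, so ∠JAL = 60°.

Therefore, the measure of angle ∠JAL = 60°.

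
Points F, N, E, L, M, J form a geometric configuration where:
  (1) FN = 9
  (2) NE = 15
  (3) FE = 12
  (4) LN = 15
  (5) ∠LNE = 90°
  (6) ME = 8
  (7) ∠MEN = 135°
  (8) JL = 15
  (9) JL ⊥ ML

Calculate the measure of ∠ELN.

Step 1: By the law of cosines on triangle LNE: LE² = 15² + 15² − 2·15·15·cos(90°) = 450, so LE = 15·√2.
Step 2: By the inverse law of cosines on triangle ELN: cos(∠ELN) = ((15·√2)² + 15² − 15²) / (2·15·√2·15) = 450/636.4 = 0.7071, so ∠ELN = 45°.

Therefore, the measure of angle ∠ELN = 45°.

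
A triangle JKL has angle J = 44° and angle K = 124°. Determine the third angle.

By the triangle angle sum property, the three interior angles of any triangle add up to 180°.
We know angle J = 44° and angle K = 124°, so their sum is 168°.
Therefore angle L = 180° - 168° = 12°.

12 degrees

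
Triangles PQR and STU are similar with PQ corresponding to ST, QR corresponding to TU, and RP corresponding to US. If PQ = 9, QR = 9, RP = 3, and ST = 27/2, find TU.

Similar triangles have proportional sides. Setting up the proportion:
ST / PQ = TU / QR
27/2 / 9 = TU / 9
TU = 9 * 27/2 / 9 = 27/2.

27/2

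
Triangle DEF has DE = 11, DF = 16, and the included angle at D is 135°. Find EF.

When two sides and the included angle are known, the law of cosines gives the third side.
c^2 = a^2 + b^2 - 2ab cos(C) generalizes the Pythagorean theorem to non-right triangles.
Here: EF^2 = 121 + 256 - 352*(-sqrt(2)/2) = 176*sqrt(2) + 377
EF = sqrt(176*sqrt(2) + 377)

sqrt(176*sqrt(2) + 377)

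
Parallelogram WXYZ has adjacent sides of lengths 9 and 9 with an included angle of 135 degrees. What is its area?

Area = 9 * 9 * sin(135°) = 81 * sqrt(2)/2 = 81*sqrt(2)/2

81*sqrt(2)/2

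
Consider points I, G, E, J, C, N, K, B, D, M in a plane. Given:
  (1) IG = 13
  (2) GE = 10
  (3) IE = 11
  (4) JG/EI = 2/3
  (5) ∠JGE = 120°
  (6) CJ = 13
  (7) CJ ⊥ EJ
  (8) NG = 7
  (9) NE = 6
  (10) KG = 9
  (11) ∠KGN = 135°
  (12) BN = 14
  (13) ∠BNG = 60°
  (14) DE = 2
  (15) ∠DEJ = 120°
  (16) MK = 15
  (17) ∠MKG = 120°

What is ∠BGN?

Step 1: By the law of cosines on triangle GNB: GB² = 7² + 14² − 2·7·14·cos(60°) = 147, so GB = 7·√3.
Step 2: By the inverse law of cosines on triangle BGN: cos(∠BGN) = ((7·√3)² + 7² − 14²) / (2·7·√3·7) = 0/169.74 = 0, so ∠BGN = 90°.

Therefore, the measure of angle ∠BGN = 90°.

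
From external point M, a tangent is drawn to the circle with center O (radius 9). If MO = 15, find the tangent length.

Let T be the point of tangency. Then OT ⊥ MT (radius ⊥ tangent).
In right triangle OTM: OM² = OT² + MT²
15² = 9² + MT²
MT² = 144, MT = 12

12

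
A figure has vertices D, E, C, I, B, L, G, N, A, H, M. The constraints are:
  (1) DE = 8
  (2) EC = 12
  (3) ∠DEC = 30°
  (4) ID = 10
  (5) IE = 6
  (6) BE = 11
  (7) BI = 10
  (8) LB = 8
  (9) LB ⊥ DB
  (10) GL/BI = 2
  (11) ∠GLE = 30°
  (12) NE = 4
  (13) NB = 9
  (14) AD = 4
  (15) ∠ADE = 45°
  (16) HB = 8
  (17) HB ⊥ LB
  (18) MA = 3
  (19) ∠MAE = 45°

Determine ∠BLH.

Step 1: By the law of cosines on triangle LBH: LH² = 8² + 8² − 2·8·8·cos(90°) = 128, so LH = 8·√2.
Step 2: By the inverse law of cosines on triangle BLH: cos(∠BLH) = (8² + (8·√2)² − 8²) / (2·8·8·√2) = 128/181.02 = 0.7071, so ∠BLH = 45°.

Therefore, the measure of angle ∠BLH = 45°.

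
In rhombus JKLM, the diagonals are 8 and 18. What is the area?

The diagonals of a rhombus divide it into four right triangles.
Each triangle has legs 8/ 2 = 4 and 18/2 = 9, so each has area (1/2)*4*9 = 18.
Four such triangles give total area = (d1 * d2) / 2 = 72.

72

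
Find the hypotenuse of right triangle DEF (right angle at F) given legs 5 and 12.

In a right triangle, the square of the hypotenuse equals the sum of the squares of the two legs.
The legs are 5 and 12, so the hypotenuse = sqrt(25 + 144) = sqrt(169) = 13.

13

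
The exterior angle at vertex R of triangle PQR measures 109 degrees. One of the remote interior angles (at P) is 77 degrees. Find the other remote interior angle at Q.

The exterior angle theorem states that an exterior angle equals the sum of the two non-adjacent interior angles.
So 109 = 77 + angle Q, which gives angle Q = 109 - 77 = 32 degrees.

32 degrees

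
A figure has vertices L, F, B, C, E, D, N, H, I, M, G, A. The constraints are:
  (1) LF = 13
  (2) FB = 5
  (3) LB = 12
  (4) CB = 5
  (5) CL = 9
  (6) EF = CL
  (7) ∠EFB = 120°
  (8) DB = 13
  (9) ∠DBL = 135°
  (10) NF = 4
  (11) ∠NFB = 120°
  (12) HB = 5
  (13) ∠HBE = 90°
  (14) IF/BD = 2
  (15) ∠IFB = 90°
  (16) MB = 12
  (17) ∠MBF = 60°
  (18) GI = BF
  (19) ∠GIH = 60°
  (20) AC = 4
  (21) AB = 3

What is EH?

From the given relations: EF = CL = 9.
Step 1: By the law of cosines on triangle BFE: BE² = 5² + 9² − 2·5·9·cos(120°) = 151, so BE = √151.
Step 2: By the law of cosines on triangle EBH: EH² = √151² + 5² − 2·√151·5·cos(90°) = 176, so EH = 4·√11.

Therefore, the length of EH = 4·√11.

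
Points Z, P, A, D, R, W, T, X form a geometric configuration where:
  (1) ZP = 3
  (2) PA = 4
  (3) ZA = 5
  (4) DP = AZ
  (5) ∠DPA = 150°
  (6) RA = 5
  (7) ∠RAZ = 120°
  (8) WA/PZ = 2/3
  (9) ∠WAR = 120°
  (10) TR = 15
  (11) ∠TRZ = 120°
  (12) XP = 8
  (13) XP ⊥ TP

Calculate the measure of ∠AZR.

Step 1: By the law of cosines on triangle ZAR: ZR² = 5² + 5² − 2·5·5·cos(120°) = 75, so ZR = 5·√3.
Step 2: By the inverse law of cosines on triangle AZR: cos(∠AZR) = (5² + (5·√3)² − 5²) / (2·5·5·√3) = 75/86.6 = 0.866, so ∠AZR = 30°.

Therefore, the measure of angle ∠AZR = 30°.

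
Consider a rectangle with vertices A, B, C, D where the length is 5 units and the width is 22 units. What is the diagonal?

d = sqrt(5^2 + 22^2) = sqrt(509)

sqrt(509)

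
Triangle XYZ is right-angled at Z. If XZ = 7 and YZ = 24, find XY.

XY = sqrt(7^2 + 24^2) = sqrt(625) = 25

25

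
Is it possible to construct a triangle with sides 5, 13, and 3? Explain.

The longest side is 13. The other two sides sum to 3 + 5 = 8.
Since 8 ≤ 13, the two shorter sides cannot reach around to close the triangle.

No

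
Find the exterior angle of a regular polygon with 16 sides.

Each exterior angle of a regular n-gon is 360 / n.
For n = 16: 360 / 16 = 45/2 degrees.

45/2 degrees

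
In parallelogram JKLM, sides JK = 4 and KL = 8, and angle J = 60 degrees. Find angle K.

Opposite sides of a parallelogram are parallel, so consecutive angles form co-interior angles on a transversal.
Co-interior angles sum to 180°, giving angle K = 180 - 60 = 120 degrees.

120 degrees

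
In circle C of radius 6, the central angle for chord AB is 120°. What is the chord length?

Chord = 2(6) sin(60°) = 6*sqrt(3)

6*sqrt(3)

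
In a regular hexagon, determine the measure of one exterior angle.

Each exterior angle of a regular n-gon is 360 / n.
For n = 6: 360 / 6 = 60 degrees.

60 degrees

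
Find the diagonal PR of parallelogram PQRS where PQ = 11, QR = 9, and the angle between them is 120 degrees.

Using the law of cosines:
d^2 = 11^2 + 9^2 - 2(11)(9)cos(120 degrees)
d^2 = 121 + 81 - 198*-1/2
d^2 = 301
d = sqrt(301)

sqrt(301)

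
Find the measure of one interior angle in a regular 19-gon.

Each interior angle of a regular n-gon is (n - 2) * 180 / n.
For n = 19: (19 - 2) * 180 / 19 = 3060/19 = 3060/19 degrees.

3060/19 degrees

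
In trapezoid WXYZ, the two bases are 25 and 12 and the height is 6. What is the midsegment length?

The midsegment (median) of a trapezoid connects the midpoints of the non-parallel sides.
Its length is the average of the two bases: (25 + 12) / 2 = 37/2.

37/2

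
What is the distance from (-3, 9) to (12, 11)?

d = sqrt((12 - -3)^2 + (11 - 9)^2)
d = sqrt(15^2 + 2^2)
d = sqrt(225 + 4)
d = sqrt(229)

sqrt(229)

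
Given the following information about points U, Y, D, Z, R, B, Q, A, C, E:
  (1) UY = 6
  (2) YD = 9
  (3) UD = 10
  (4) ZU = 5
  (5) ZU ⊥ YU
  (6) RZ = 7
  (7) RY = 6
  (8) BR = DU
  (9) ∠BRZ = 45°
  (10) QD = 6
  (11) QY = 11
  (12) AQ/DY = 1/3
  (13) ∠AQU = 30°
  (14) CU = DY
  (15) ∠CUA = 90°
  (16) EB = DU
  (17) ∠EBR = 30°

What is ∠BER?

From the given relations: EB = DU = 10; BR = DU = 10.
Step 1: By the law of cosines on triangle EBR: ER² = 10² + 10² − 2·10·10·cos(30°) = 26.79, so ER ≈ 5.18.
Step 2: By the inverse law of cosines on triangle BER: cos(∠BER) = (10² + 5.18² − 10²) / (2·10·5.18) = 26.79/103.53 = 0.2588, so ∠BER = 75°.

Therefore, the measure of angle ∠BER = 75°.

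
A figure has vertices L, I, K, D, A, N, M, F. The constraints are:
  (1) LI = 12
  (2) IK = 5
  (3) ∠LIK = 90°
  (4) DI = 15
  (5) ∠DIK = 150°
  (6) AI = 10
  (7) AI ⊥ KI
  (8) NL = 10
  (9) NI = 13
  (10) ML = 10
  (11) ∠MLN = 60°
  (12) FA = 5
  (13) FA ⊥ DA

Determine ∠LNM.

Step 1: By the law of cosines on triangle NLM: NM² = 10² + 10² − 2·10·10·cos(60°) = 100, so NM = 10.
Step 2: By the inverse law of cosines on triangle LNM: cos(∠LNM) = (10² + 10² − 10²) / (2·10·10) = 100/200 = 0.5, so ∠LNM = 60°.

Therefore, the measure of angle ∠LNM = 60°.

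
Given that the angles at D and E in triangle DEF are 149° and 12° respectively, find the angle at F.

The interior angles sum to 180°: angle F = 180 - 149 - 12 = 19°.
The triangle is obtuse (angles 149°, 12°, 19°).

19 degrees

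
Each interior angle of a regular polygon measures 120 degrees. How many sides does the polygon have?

Each interior angle of a regular n-gon is (n - 2) * 180 / n.
Setting this equal to 120:
(n - 2) * 180 / n = 120
Each exterior angle = 180 - 120 = 60 degrees.
Since exterior angles sum to 360: n = 360 / 60 = 6.

6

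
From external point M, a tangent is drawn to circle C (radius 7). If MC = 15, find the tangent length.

Let T be the point of tangency. Then CT ⊥ MT (radius ⊥ tangent).
In right triangle CTM: CM² = CT² + MT²
15² = 7² + MT²
MT² = 176, MT = 4*sqrt(11)

4*sqrt(11)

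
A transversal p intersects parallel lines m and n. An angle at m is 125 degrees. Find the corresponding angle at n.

When a transversal crosses parallel lines, angles in the same position at each intersection are called corresponding angles.
These are always equal, so the answer is 125 degrees.

125 degrees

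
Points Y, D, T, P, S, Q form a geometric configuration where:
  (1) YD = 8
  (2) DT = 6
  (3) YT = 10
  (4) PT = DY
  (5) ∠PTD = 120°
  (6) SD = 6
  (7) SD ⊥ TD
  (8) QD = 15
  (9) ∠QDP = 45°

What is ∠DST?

Step 1: By the law of cosines on triangle SDT: ST² = 6² + 6² − 2·6·6·cos(90°) = 72, so ST = 6·√2.
Step 2: By the inverse law of cosines on triangle DST: cos(∠DST) = (6² + (6·√2)² − 6²) / (2·6·6·√2) = 72/101.82 = 0.7071, so ∠DST = 45°.

Therefore, the measure of angle ∠DST = 45°.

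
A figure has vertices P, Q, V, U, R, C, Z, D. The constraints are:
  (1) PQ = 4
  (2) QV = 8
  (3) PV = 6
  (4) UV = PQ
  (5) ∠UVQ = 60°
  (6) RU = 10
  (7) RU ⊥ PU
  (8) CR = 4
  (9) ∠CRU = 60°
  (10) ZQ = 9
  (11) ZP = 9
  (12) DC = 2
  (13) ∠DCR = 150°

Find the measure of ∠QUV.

From the given relations: UV = PQ = 4.
Step 1: By the law of cosines on triangle UVQ: UQ² = 4² + 8² − 2·4·8·cos(60°) = 48, so UQ = 4·√3.
Step 2: By the inverse law of cosines on triangle QUV: cos(∠QUV) = ((4·√3)² + 4² − 8²) / (2·4·√3·4) = 0/55.43 = 0, so ∠QUV = 90°.

Therefore, the measure of angle ∠QUV = 90°.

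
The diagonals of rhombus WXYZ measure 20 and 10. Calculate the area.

Area = (20 * 10) / 2 = 200 / 2 = 100

100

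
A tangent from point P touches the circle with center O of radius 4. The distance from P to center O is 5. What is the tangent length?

tangent = √(d² - r²) = √(5² - 4²) = √(25 - 16) = √9 = 3

3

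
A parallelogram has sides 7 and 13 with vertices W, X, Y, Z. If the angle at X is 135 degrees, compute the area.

The area of a parallelogram equals the product of two adjacent sides times the sine of the included angle.
This is because the height equals 13 * sin(135°) = 13*sqrt(2)/2.
Area = 7 * 13*sqrt(2)/2 = 91*sqrt(2)/2

91*sqrt(2)/2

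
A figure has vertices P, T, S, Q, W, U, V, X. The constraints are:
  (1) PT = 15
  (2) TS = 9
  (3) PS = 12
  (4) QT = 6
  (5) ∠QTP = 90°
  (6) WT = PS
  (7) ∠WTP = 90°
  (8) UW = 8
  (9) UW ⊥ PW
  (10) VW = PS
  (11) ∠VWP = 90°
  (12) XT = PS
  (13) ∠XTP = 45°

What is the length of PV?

From the given relations: WT = PS = 12; VW = PS = 12.
Step 1: By the law of cosines on triangle PTW: PW² = 15² + 12² − 2·15·12·cos(90°) = 369, so PW = 3·√41.
Step 2: By the law of cosines on triangle PWV: PV² = (3·√41)² + 12² − 2·3·√41·12·cos(90°) = 513, so PV = 3·√57.

Therefore, the length of PV = 3·√57.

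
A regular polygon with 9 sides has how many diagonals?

Total line segments between 9 vertices = C(9,2) = 36.
Subtract the 9 sides: 36 - 9 = 27 diagonals.

27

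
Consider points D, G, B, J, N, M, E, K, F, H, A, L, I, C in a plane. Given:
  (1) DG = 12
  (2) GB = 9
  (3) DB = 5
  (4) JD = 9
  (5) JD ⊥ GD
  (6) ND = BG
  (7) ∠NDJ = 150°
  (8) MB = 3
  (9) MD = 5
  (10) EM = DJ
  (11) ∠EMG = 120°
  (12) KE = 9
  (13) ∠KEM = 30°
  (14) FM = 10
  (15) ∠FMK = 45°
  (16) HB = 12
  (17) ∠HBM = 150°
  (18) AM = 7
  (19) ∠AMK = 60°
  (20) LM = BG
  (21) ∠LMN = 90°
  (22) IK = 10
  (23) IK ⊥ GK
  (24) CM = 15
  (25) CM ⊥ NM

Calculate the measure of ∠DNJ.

From the given relations: ND = BG = 9.
Step 1: By the law of cosines on triangle NDJ: NJ² = 9² + 9² − 2·9·9·cos(150°) = 302.3, so NJ ≈ 17.39.
Step 2: By the inverse law of cosines on triangle DNJ: cos(∠DNJ) = (9² + 17.39² − 9²) / (2·9·17.39) = 302.3/312.96 = 0.9659, so ∠DNJ = 15°.

Therefore, the measure of angle ∠DNJ = 15°.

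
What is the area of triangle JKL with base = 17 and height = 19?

Area = (1/2)(17)(19) = 323/2

323/2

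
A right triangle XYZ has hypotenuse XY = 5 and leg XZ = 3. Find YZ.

Rearranging the Pythagorean theorem to solve for the unknown leg:
leg^2 = hypotenuse^2 - known_leg^2 = 25 - 9 = 16
leg = sqrt(16) = 4.

4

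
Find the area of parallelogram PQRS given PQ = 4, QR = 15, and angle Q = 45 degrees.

Area = a * b * sin(theta)
Area = 4 * 15 * sin(45 degrees)
Area = 60 * sqrt(2)/2
Area = 30*sqrt(2)

30*sqrt(2)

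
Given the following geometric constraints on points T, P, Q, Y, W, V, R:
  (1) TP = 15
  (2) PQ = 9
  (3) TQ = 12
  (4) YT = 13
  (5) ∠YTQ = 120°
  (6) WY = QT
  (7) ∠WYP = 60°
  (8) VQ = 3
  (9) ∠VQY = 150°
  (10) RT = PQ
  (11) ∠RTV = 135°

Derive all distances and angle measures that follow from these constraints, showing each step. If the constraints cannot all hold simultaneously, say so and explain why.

The constraints are consistent.

From the given relations:
  WY = QT = 12
  RT = PQ = 9

Step 1: From QT = 12, TY = 13, and ∠QTY = 120°, by the law of cosines:
  QY² = QT² + TY² - 2·QT·TY·cos(120°) = 144 + 169 + 156 = 469
  QY ≈ 21.66

Step 2: From TP = 15, TQ = 12, PQ = 9, by the inverse law of cosines:
  cos(∠PTQ) = (TP² + TQ² - PQ²) / (2·TP·TQ)
  ∠PTQ = 36.87°

Step 3: From PQ = 9, PT = 15, QT = 12, by the inverse law of cosines:
  cos(∠QPT) = (PQ² + PT² - QT²) / (2·PQ·PT)
  ∠QPT = 53.13°

Step 4: From QP = 9, QT = 12, PT = 15, by the inverse law of cosines:
  cos(∠PQT) = (QP² + QT² - PT²) / (2·QP·QT)
  ∠PQT = 90°

Step 5: From YQ = 21.66, QV = 3, and ∠YQV = 150°, by the law of cosines:
  YV² = YQ² + QV² - 2·YQ·QV·cos(150°) = 469 + 9 + 112.5 = 590.5
  YV ≈ 24.3

Step 6: From QT = 12, QY = 21.66, TY = 13, by the inverse law of cosines:
  cos(∠TQY) = (QT² + QY² - TY²) / (2·QT·QY)
  ∠TQY = 31.32°

Step 7: From YQ = 21.66, YT = 13, QT = 12, by the inverse law of cosines:
  cos(∠QYT) = (YQ² + YT² - QT²) / (2·YQ·YT)
  ∠QYT = 28.68°

Step 8: From YQ = 21.66, YV = 24.3, QV = 3, by the inverse law of cosines:
  cos(∠QYV) = (YQ² + YV² - QV²) / (2·YQ·YV)
  ∠QYV = 3.54°

Step 9: From VQ = 3, VY = 24.3, QY = 21.66, by the inverse law of cosines:
  cos(∠QVY) = (VQ² + VY² - QY²) / (2·VQ·VY)
  ∠QVY = 26.46°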